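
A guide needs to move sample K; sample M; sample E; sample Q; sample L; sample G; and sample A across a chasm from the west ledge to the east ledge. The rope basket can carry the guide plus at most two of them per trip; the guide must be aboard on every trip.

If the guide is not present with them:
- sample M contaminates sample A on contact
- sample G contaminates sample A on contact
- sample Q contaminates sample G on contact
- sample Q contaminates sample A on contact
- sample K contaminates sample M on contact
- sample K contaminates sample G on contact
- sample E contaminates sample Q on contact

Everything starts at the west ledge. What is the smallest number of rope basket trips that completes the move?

Whatever the first load, the items left behind include a forbidden pair without the guide. No opening move is safe, so no plan exists.

impossible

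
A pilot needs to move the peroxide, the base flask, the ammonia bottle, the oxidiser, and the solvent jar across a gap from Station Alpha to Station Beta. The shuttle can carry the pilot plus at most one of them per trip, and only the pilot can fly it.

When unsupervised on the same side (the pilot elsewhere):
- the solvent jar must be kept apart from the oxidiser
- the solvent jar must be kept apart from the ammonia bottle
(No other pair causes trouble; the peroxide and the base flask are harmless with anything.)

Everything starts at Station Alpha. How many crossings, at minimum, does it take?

11

Counting alone: the pilot can take at most 1 across per trip to Station Beta, so moving all 5 needs at least 5 loaded trips out, with a return between consecutive ones — at least 9 crossings.
The safety rule pushes this higher. Following every safe sequence of crossings, the most of the 5 that can be at Station Beta as the shuttle arrives there on crossing 9 is 4 — never all 5.
So no plan with fewer than 11 crossings exists, and this one achieves 11:
1. Pilot goes to Station Beta with the solvent jar.
2. Pilot goes back to Station Alpha alone.
3. Pilot goes to Station Beta with the peroxide.
4. Pilot goes back to Station Alpha alone.
5. Pilot goes to Station Beta with the base flask.
6. Pilot goes back to Station Alpha alone.
7. Pilot goes to Station Beta with the ammonia bottle.
8. Pilot goes back to Station Alpha with the solvent jar.
9. Pilot goes to Station Beta with the oxidiser.
10. Pilot goes back to Station Alpha alone.
11. Pilot goes to Station Beta with the solvent jar.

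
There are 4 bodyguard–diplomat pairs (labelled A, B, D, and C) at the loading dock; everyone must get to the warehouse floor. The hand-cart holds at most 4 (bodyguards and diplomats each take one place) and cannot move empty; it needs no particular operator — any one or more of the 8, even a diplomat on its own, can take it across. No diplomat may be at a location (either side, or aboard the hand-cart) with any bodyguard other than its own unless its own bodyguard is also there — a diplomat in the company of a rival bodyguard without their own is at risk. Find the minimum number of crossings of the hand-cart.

Counting alone: each trip to the warehouse floor takes at most 4 across and each return brings at least 1 back, so after t trips out (and t−1 returns) at most 4t − (t−1) of the 8 are across; that first reaches 8 at t = 3, so at least 5 crossings are needed.
The plan below uses exactly 5 crossings, so it is optimal:
1. bodyguard A and diplomat A cross → the warehouse floor.
2. bodyguard A crosses ← the loading dock.
3. bodyguard A, bodyguard B, bodyguard C, and bodyguard D cross → the warehouse floor.
4. diplomat A crosses ← the loading dock.
5. diplomat A, diplomat B, diplomat C, and diplomat D cross → the warehouse floor.

5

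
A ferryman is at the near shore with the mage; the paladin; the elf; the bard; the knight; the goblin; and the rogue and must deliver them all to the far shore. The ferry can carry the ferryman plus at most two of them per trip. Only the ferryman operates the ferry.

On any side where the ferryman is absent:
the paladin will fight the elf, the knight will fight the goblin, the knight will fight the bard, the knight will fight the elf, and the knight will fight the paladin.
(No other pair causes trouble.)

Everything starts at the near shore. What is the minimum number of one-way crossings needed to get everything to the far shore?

11

Counting alone: the ferryman can take at most 2 across per trip to the far shore, so moving all 7 needs at least 4 loaded trips out, with a return between consecutive ones — at least 7 crossings.
The safety rule pushes this higher. Following every safe sequence of crossings, the most of the 7 that can be at the far shore as the ferry arrives there on crossings 7, 9 is 5, 6 respectively — never all 7.
So no plan with fewer than 11 crossings exists, and this one achieves 11:
1. Ferryman goes to the far shore with the knight and the paladin.  [the near shore: the bard, the elf, the goblin, the mage, the rogue | the far shore: the knight, the paladin]
2. Ferryman goes back to the near shore with the paladin.  [the near shore: the bard, the elf, the goblin, the mage, the paladin, the rogue | the far shore: the knight]
3. Ferryman goes to the far shore with the mage and the paladin.  [the near shore: the bard, the elf, the goblin, the rogue | the far shore: the knight, the mage, the paladin]
4. Ferryman goes back to the near shore with the paladin.  [the near shore: the bard, the elf, the goblin, the paladin, the rogue | the far shore: the knight, the mage]
5. Ferryman goes to the far shore with the bard and the paladin.  [the near shore: the elf, the goblin, the rogue | the far shore: the bard, the knight, the mage, the paladin]
6. Ferryman goes back to the near shore with the knight.  [the near shore: the elf, the goblin, the knight, the rogue | the far shore: the bard, the mage, the paladin]
7. Ferryman goes to the far shore with the elf and the goblin.  [the near shore: the knight, the rogue | the far shore: the bard, the elf, the goblin, the mage, the paladin]
8. Ferryman goes back to the near shore with the paladin.  [the near shore: the knight, the paladin, the rogue | the far shore: the bard, the elf, the goblin, the mage]
9. Ferryman goes to the far shore with the paladin and the rogue.  [the near shore: the knight | the far shore: the bard, the elf, the goblin, the mage, the paladin, the rogue]
10. Ferryman goes back to the near shore with the paladin.  [the near shore: the knight, the paladin | the far shore: the bard, the elf, the goblin, the mage, the rogue]
11. Ferryman goes to the far shore with the knight and the paladin.  [the near shore: — | the far shore: the bard, the elf, the goblin, the knight, the mage, the paladin, the rogue]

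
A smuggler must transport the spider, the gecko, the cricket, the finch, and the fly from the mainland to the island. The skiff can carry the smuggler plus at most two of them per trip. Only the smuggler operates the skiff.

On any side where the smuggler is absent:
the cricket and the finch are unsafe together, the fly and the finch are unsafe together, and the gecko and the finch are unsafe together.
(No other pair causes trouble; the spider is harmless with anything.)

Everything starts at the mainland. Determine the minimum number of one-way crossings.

5

Counting alone: the smuggler can take at most 2 across per trip to the island, so moving all 5 needs at least 3 loaded trips out, with a return between consecutive ones — at least 5 crossings.
The plan below uses exactly 5 crossings, so it is optimal:
1. Smuggler goes to the island with the finch and the spider.
2. Smuggler goes back to the mainland alone.
3. Smuggler goes to the island with the cricket and the gecko.
4. Smuggler goes back to the mainland with the finch.
5. Smuggler goes to the island with the finch and the fly.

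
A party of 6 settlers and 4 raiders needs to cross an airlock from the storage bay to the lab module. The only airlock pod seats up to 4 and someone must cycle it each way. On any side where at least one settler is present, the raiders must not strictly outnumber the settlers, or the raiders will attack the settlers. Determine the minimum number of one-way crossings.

Counting alone: each trip to the lab module takes at most 4 across and each return brings at least 1 back, so after t trips out (and t−1 returns) at most 4t − (t−1) of the 10 are across; that first reaches 10 at t = 3, so at least 5 crossings are needed.
The plan below uses exactly 5 crossings, so it is optimal:
1. 4 raiders → the lab module.  (the storage bay: 6S 0R; the lab module: 0S 4R)
2. 1 raider ← the storage bay.  (the storage bay: 6S 1R; the lab module: 0S 3R)
3. 4 settlers → the lab module.  (the storage bay: 2S 1R; the lab module: 4S 3R)
4. 1 raider ← the storage bay.  (the storage bay: 2S 2R; the lab module: 4S 2R)
5. 2 settlers and 2 raiders → the lab module.  (the storage bay: 0S 0R; the lab module: 6S 4R)

5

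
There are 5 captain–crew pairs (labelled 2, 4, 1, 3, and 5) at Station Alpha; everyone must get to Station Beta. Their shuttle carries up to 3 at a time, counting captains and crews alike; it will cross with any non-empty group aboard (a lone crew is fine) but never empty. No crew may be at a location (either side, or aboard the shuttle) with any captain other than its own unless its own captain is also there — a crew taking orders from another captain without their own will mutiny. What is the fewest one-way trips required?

11

Counting alone: each trip to Station Beta takes at most 3 across and each return brings at least 1 back, so after t trips out (and t−1 returns) at most 3t − (t−1) of the 10 are across; that first reaches 10 at t = 5, so at least 9 crossings are needed.
The safety rule pushes this higher. Following every safe sequence of crossings, the most of the 10 that can be at Station Beta as the shuttle arrives there on crossing 9 is 9 — never all 10.
So no plan with fewer than 11 crossings exists, and this one achieves 11:
1. captain 2 and crew 2 cross → Station Beta.
2. captain 2 crosses ← Station Alpha.
3. crew 1, crew 3, and crew 4 cross → Station Beta.
4. crew 2 crosses ← Station Alpha.
5. captain 1, captain 3, and captain 4 cross → Station Beta.
6. captain 4 and crew 4 cross ← Station Alpha.
7. captain 2, captain 4, and captain 5 cross → Station Beta.
8. crew 1 crosses ← Station Alpha.
9. crew 2 and crew 4 cross → Station Beta.
10. crew 2 crosses ← Station Alpha.
11. crew 1, crew 2, and crew 5 cross → Station Beta.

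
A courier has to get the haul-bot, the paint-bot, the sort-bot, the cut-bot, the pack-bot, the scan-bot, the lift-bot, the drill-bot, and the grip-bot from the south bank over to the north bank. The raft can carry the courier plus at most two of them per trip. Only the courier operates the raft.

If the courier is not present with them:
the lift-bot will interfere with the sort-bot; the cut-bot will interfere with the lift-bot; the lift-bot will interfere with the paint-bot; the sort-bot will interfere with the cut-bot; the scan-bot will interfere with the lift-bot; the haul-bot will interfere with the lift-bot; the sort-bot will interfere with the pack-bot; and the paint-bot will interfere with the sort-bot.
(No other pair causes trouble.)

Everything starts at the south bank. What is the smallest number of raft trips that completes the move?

Counting alone: the courier can take at most 2 across per trip to the north bank, so moving all 9 needs at least 5 loaded trips out, with a return between consecutive ones — at least 9 crossings.
The safety rule pushes this higher. Following every safe sequence of crossings, the most of the 9 that can be at the north bank as the raft arrives there on crossings 9, 11, 13 is 6, 7, 8 respectively — never all 9.
So no plan with fewer than 15 crossings exists, and this one achieves 15:
1. Courier goes to the north bank with the lift-bot and the sort-bot.
2. Courier goes back to the south bank with the sort-bot.
3. Courier goes to the north bank with the haul-bot and the sort-bot.
4. Courier goes back to the south bank with the lift-bot.
5. Courier goes to the north bank with the lift-bot and the scan-bot.
6. Courier goes back to the south bank with the lift-bot.
7. Courier goes to the north bank with the cut-bot and the paint-bot.
8. Courier goes back to the south bank with the sort-bot.
9. Courier goes to the north bank with the pack-bot and the sort-bot.
10. Courier goes back to the south bank with the sort-bot.
11. Courier goes to the north bank with the drill-bot and the sort-bot.
12. Courier goes back to the south bank with the sort-bot.
13. Courier goes to the north bank with the grip-bot and the sort-bot.
14. Courier goes back to the south bank with the sort-bot.
15. Courier goes to the north bank with the lift-bot and the sort-bot.

15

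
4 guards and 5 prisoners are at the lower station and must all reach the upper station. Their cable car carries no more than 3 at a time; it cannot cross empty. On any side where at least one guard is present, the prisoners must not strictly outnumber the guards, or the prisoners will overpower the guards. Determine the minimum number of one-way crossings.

The prisoners already outnumber the guards at the lower station before anyone moves, so the starting position itself is disallowed.

impossible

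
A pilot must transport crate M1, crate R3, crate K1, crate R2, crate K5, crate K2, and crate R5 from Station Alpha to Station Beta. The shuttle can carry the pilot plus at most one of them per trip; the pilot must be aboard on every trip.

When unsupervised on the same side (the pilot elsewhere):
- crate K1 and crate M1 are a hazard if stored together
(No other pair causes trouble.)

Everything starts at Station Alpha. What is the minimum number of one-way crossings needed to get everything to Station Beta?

13

Counting alone: the pilot can take at most 1 across per trip to Station Beta, so moving all 7 needs at least 7 loaded trips out, with a return between consecutive ones — at least 13 crossings.
The plan below uses exactly 13 crossings, so it is optimal:
1. Pilot goes to Station Beta with crate M1.  [Station Alpha: crate K1, crate K2, crate K5, crate R2, crate R3, crate R5 | Station Beta: crate M1]
2. Pilot goes back to Station Alpha alone.  [Station Alpha: crate K1, crate K2, crate K5, crate R2, crate R3, crate R5 | Station Beta: crate M1]
3. Pilot goes to Station Beta with crate R3.  [Station Alpha: crate K1, crate K2, crate K5, crate R2, crate R5 | Station Beta: crate M1, crate R3]
4. Pilot goes back to Station Alpha alone.  [Station Alpha: crate K1, crate K2, crate K5, crate R2, crate R5 | Station Beta: crate M1, crate R3]
5. Pilot goes to Station Beta with crate R2.  [Station Alpha: crate K1, crate K2, crate K5, crate R5 | Station Beta: crate M1, crate R2, crate R3]
6. Pilot goes back to Station Alpha alone.  [Station Alpha: crate K1, crate K2, crate K5, crate R5 | Station Beta: crate M1, crate R2, crate R3]
7. Pilot goes to Station Beta with crate K5.  [Station Alpha: crate K1, crate K2, crate R5 | Station Beta: crate K5, crate M1, crate R2, crate R3]
8. Pilot goes back to Station Alpha alone.  [Station Alpha: crate K1, crate K2, crate R5 | Station Beta: crate K5, crate M1, crate R2, crate R3]
9. Pilot goes to Station Beta with crate K2.  [Station Alpha: crate K1, crate R5 | Station Beta: crate K2, crate K5, crate M1, crate R2, crate R3]
10. Pilot goes back to Station Alpha alone.  [Station Alpha: crate K1, crate R5 | Station Beta: crate K2, crate K5, crate M1, crate R2, crate R3]
11. Pilot goes to Station Beta with crate R5.  [Station Alpha: crate K1 | Station Beta: crate K2, crate K5, crate M1, crate R2, crate R3, crate R5]
12. Pilot goes back to Station Alpha alone.  [Station Alpha: crate K1 | Station Beta: crate K2, crate K5, crate M1, crate R2, crate R3, crate R5]
13. Pilot goes to Station Beta with crate K1.  [Station Alpha: — | Station Beta: crate K1, crate K2, crate K5, crate M1, crate R2, crate R3, crate R5]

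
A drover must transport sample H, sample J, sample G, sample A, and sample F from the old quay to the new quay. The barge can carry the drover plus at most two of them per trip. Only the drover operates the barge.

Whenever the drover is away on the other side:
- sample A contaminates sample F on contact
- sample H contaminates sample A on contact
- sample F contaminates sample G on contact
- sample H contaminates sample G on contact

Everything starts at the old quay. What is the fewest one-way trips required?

5

Counting alone: the drover can take at most 2 across per trip to the new quay, so moving all 5 needs at least 3 loaded trips out, with a return between consecutive ones — at least 5 crossings.
The plan below uses exactly 5 crossings, so it is optimal:
1. Drover goes to the new quay with sample F and sample H.  [the old quay: sample A, sample G, sample J | the new quay: sample F, sample H]
2. Drover goes back to the old quay alone.  [the old quay: sample A, sample G, sample J | the new quay: sample F, sample H]
3. Drover goes to the new quay with sample J.  [the old quay: sample A, sample G | the new quay: sample F, sample H, sample J]
4. Drover goes back to the old quay alone.  [the old quay: sample A, sample G | the new quay: sample F, sample H, sample J]
5. Drover goes to the new quay with sample A and sample G.  [the old quay: — | the new quay: sample A, sample F, sample G, sample H, sample J]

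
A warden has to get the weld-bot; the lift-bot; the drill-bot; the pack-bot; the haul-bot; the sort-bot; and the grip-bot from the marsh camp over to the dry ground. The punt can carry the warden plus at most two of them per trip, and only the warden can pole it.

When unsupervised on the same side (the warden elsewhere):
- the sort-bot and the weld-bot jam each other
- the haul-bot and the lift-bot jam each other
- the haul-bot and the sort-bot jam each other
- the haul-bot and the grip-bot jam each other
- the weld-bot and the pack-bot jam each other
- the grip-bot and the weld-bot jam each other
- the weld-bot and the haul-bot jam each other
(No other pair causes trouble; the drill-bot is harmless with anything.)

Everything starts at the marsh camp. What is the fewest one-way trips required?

11

Counting alone: the warden can take at most 2 across per trip to the dry ground, so moving all 7 needs at least 4 loaded trips out, with a return between consecutive ones — at least 7 crossings.
The safety rule pushes this higher. Following every safe sequence of crossings, the most of the 7 that can be at the dry ground as the punt arrives there on crossings 7, 9 is 5, 6 respectively — never all 7.
So no plan with fewer than 11 crossings exists, and this one achieves 11:
1. Warden goes to the dry ground with the haul-bot and the weld-bot.
2. Warden goes back to the marsh camp with the weld-bot.
3. Warden goes to the dry ground with the lift-bot and the weld-bot.
4. Warden goes back to the marsh camp with the haul-bot.
5. Warden goes to the dry ground with the drill-bot and the haul-bot.
6. Warden goes back to the marsh camp with the haul-bot.
7. Warden goes to the dry ground with the grip-bot and the sort-bot.
8. Warden goes back to the marsh camp with the weld-bot.
9. Warden goes to the dry ground with the pack-bot and the weld-bot.
10. Warden goes back to the marsh camp with the weld-bot.
11. Warden goes to the dry ground with the haul-bot and the weld-bot.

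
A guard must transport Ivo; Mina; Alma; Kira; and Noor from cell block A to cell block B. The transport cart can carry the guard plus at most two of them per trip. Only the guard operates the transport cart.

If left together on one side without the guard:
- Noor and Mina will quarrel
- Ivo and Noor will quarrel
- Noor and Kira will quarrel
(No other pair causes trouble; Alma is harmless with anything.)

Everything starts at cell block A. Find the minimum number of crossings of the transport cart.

5

Counting alone: the guard can take at most 2 across per trip to cell block B, so moving all 5 needs at least 3 loaded trips out, with a return between consecutive ones — at least 5 crossings.
The plan below uses exactly 5 crossings, so it is optimal:
1. Guard goes to cell block B with Ivo and Noor.  [cell block A: Alma, Kira, Mina | cell block B: Ivo, Noor]
2. Guard goes back to cell block A with Noor.  [cell block A: Alma, Kira, Mina, Noor | cell block B: Ivo]
3. Guard goes to cell block B with Kira and Mina.  [cell block A: Alma, Noor | cell block B: Ivo, Kira, Mina]
4. Guard goes back to cell block A alone.  [cell block A: Alma, Noor | cell block B: Ivo, Kira, Mina]
5. Guard goes to cell block B with Alma and Noor.  [cell block A: — | cell block B: Alma, Ivo, Kira, Mina, Noor]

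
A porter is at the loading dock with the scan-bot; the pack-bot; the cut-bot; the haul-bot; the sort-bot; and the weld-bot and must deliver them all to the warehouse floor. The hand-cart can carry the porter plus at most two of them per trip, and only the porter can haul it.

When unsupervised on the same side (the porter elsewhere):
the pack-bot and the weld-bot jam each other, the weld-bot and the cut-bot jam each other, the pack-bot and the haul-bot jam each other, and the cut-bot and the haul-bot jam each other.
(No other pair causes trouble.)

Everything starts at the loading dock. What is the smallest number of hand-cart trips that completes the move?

Counting alone: the porter can take at most 2 across per trip to the warehouse floor, so moving all 6 needs at least 3 loaded trips out, with a return between consecutive ones — at least 5 crossings.
The plan below uses exactly 5 crossings, so it is optimal:
1. Porter goes to the warehouse floor with the cut-bot and the pack-bot.
2. Porter goes back to the loading dock alone.
3. Porter goes to the warehouse floor with the scan-bot and the sort-bot.
4. Porter goes back to the loading dock alone.
5. Porter goes to the warehouse floor with the haul-bot and the weld-bot.

5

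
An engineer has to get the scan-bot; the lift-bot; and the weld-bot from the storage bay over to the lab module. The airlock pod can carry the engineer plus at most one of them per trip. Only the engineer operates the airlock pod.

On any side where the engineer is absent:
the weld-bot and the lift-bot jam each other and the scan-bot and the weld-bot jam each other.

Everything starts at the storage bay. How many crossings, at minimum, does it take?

Counting alone: the engineer can take at most 1 across per trip to the lab module, so moving all 3 needs at least 3 loaded trips out, with a return between consecutive ones — at least 5 crossings.
The safety rule pushes this higher. Following every safe sequence of crossings, the most of the 3 that can be at the lab module as the airlock pod arrives there on crossing 5 is 2 — never all 3.
So no plan with fewer than 7 crossings exists, and this one achieves 7:
1. Engineer goes to the lab module with the weld-bot.
2. Engineer goes back to the storage bay alone.
3. Engineer goes to the lab module with the scan-bot.
4. Engineer goes back to the storage bay with the weld-bot.
5. Engineer goes to the lab module with the lift-bot.
6. Engineer goes back to the storage bay alone.
7. Engineer goes to the lab module with the weld-bot.

7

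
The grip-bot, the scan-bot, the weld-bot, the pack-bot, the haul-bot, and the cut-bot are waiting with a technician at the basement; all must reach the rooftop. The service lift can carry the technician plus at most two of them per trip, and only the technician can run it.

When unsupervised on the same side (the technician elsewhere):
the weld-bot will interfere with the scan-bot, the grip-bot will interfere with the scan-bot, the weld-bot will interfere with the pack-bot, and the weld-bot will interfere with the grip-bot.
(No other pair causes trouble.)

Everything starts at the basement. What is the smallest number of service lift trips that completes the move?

Counting alone: the technician can take at most 2 across per trip to the rooftop, so moving all 6 needs at least 3 loaded trips out, with a return between consecutive ones — at least 5 crossings.
The safety rule pushes this higher. Following every safe sequence of crossings, the most of the 6 that can be at the rooftop as the service lift arrives there on crossings 5, 7 is 4, 5 respectively — never all 6.
So no plan with fewer than 9 crossings exists, and this one achieves 9:
1. Technician goes to the rooftop with the grip-bot and the weld-bot.
2. Technician goes back to the basement with the grip-bot.
3. Technician goes to the rooftop with the grip-bot and the pack-bot.
4. Technician goes back to the basement with the weld-bot.
5. Technician goes to the rooftop with the haul-bot and the scan-bot.
6. Technician goes back to the basement with the grip-bot.
7. Technician goes to the rooftop with the cut-bot and the grip-bot.
8. Technician goes back to the basement with the grip-bot.
9. Technician goes to the rooftop with the grip-bot and the weld-bot.

9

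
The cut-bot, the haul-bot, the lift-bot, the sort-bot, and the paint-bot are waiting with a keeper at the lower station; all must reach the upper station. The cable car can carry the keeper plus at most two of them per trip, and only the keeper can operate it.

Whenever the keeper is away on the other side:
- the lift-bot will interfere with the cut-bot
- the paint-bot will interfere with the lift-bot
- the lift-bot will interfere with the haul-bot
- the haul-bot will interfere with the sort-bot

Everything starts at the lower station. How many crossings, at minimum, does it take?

Counting alone: the keeper can take at most 2 across per trip to the upper station, so moving all 5 needs at least 3 loaded trips out, with a return between consecutive ones — at least 5 crossings.
The plan below uses exactly 5 crossings, so it is optimal:
1. Keeper goes to the upper station with the haul-bot and the lift-bot.
2. Keeper goes back to the lower station with the lift-bot.
3. Keeper goes to the upper station with the cut-bot and the paint-bot.
4. Keeper goes back to the lower station alone.
5. Keeper goes to the upper station with the lift-bot and the sort-bot.

5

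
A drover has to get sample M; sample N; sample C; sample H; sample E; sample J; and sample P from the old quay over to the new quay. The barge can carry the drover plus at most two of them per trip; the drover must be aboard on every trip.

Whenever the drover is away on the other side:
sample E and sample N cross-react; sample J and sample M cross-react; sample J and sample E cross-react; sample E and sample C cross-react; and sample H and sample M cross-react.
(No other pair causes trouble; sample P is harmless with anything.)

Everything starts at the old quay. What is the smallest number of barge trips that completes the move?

9

Counting alone: the drover can take at most 2 across per trip to the new quay, so moving all 7 needs at least 4 loaded trips out, with a return between consecutive ones — at least 7 crossings.
The safety rule pushes this higher. Following every safe sequence of crossings, the most of the 7 that can be at the new quay as the barge arrives there on crossing 7 is 6 — never all 7.
So no plan with fewer than 9 crossings exists, and this one achieves 9:
1. Drover goes to the new quay with sample E and sample M.
2. Drover goes back to the old quay alone.
3. Drover goes to the new quay with sample N.
4. Drover goes back to the old quay with sample E.
5. Drover goes to the new quay with sample C and sample J.
6. Drover goes back to the old quay with sample M.
7. Drover goes to the new quay with sample H and sample P.
8. Drover goes back to the old quay alone.
9. Drover goes to the new quay with sample E and sample M.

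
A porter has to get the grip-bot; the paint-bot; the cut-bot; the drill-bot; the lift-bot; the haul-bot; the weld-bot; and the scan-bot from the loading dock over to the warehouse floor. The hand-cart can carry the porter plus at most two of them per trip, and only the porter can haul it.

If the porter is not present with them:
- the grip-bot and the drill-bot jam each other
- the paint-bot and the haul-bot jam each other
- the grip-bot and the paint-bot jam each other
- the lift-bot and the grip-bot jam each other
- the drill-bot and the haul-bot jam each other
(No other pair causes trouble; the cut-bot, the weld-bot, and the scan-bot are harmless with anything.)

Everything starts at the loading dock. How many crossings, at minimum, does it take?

9

Counting alone: the porter can take at most 2 across per trip to the warehouse floor, so moving all 8 needs at least 4 loaded trips out, with a return between consecutive ones — at least 7 crossings.
The safety rule pushes this higher. Following every safe sequence of crossings, the most of the 8 that can be at the warehouse floor as the hand-cart arrives there on crossing 7 is 7 — never all 8.
So no plan with fewer than 9 crossings exists, and this one achieves 9:
1. Porter goes to the warehouse floor with the grip-bot and the haul-bot.  [the loading dock: the cut-bot, the drill-bot, the lift-bot, the paint-bot, the scan-bot, the weld-bot | the warehouse floor: the grip-bot, the haul-bot]
2. Porter goes back to the loading dock alone.  [the loading dock: the cut-bot, the drill-bot, the lift-bot, the paint-bot, the scan-bot, the weld-bot | the warehouse floor: the grip-bot, the haul-bot]
3. Porter goes to the warehouse floor with the cut-bot and the paint-bot.  [the loading dock: the drill-bot, the lift-bot, the scan-bot, the weld-bot | the warehouse floor: the cut-bot, the grip-bot, the haul-bot, the paint-bot]
4. Porter goes back to the loading dock with the grip-bot and the haul-bot.  [the loading dock: the drill-bot, the grip-bot, the haul-bot, the lift-bot, the scan-bot, the weld-bot | the warehouse floor: the cut-bot, the paint-bot]
5. Porter goes to the warehouse floor with the drill-bot and the lift-bot.  [the loading dock: the grip-bot, the haul-bot, the scan-bot, the weld-bot | the warehouse floor: the cut-bot, the drill-bot, the lift-bot, the paint-bot]
6. Porter goes back to the loading dock alone.  [the loading dock: the grip-bot, the haul-bot, the scan-bot, the weld-bot | the warehouse floor: the cut-bot, the drill-bot, the lift-bot, the paint-bot]
7. Porter goes to the warehouse floor with the scan-bot and the weld-bot.  [the loading dock: the grip-bot, the haul-bot | the warehouse floor: the cut-bot, the drill-bot, the lift-bot, the paint-bot, the scan-bot, the weld-bot]
8. Porter goes back to the loading dock alone.  [the loading dock: the grip-bot, the haul-bot | the warehouse floor: the cut-bot, the drill-bot, the lift-bot, the paint-bot, the scan-bot, the weld-bot]
9. Porter goes to the warehouse floor with the grip-bot and the haul-bot.  [the loading dock: — | the warehouse floor: the cut-bot, the drill-bot, the grip-bot, the haul-bot, the lift-bot, the paint-bot, the scan-bot, the weld-bot]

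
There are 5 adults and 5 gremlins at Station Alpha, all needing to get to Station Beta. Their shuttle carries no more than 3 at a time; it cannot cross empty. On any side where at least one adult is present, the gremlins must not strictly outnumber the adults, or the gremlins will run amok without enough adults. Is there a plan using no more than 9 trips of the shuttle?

Counting alone: each trip to Station Beta takes at most 3 across and each return brings at least 1 back, so after t trips out (and t−1 returns) at most 3t − (t−1) of the 10 are across; that first reaches 10 at t = 5, so at least 9 crossings are needed.
The safety rule pushes this higher. Following every safe sequence of crossings, the most of the 10 that can be at Station Beta as the shuttle arrives there on crossing 9 is 9 — never all 10.
So the move cannot be finished within 9 crossings. (The shortest complete plan takes 11:)
1. 2 gremlins → Station Beta.  (Station Alpha: 5A 3G; Station Beta: 0A 2G)
2. 1 gremlin ← Station Alpha.  (Station Alpha: 5A 4G; Station Beta: 0A 1G)
3. 3 gremlins → Station Beta.  (Station Alpha: 5A 1G; Station Beta: 0A 4G)
4. 1 gremlin ← Station Alpha.  (Station Alpha: 5A 2G; Station Beta: 0A 3G)
5. 3 adults → Station Beta.  (Station Alpha: 2A 2G; Station Beta: 3A 3G)
6. 1 adult and 1 gremlin ← Station Alpha.  (Station Alpha: 3A 3G; Station Beta: 2A 2G)
7. 3 adults → Station Beta.  (Station Alpha: 0A 3G; Station Beta: 5A 2G)
8. 1 gremlin ← Station Alpha.  (Station Alpha: 0A 4G; Station Beta: 5A 1G)
9. 2 gremlins → Station Beta.  (Station Alpha: 0A 2G; Station Beta: 5A 3G)
10. 1 gremlin ← Station Alpha.  (Station Alpha: 0A 3G; Station Beta: 5A 2G)
11. 3 gremlins → Station Beta.  (Station Alpha: 0A 0G; Station Beta: 5A 5G)

No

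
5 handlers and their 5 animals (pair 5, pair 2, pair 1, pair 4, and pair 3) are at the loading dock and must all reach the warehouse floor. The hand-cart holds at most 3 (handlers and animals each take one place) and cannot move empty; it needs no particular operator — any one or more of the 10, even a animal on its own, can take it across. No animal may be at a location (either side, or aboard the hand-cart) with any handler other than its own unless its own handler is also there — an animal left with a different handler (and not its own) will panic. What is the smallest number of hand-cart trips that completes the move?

11

Counting alone: each trip to the warehouse floor takes at most 3 across and each return brings at least 1 back, so after t trips out (and t−1 returns) at most 3t − (t−1) of the 10 are across; that first reaches 10 at t = 5, so at least 9 crossings are needed.
The safety rule pushes this higher. Following every safe sequence of crossings, the most of the 10 that can be at the warehouse floor as the hand-cart arrives there on crossing 9 is 9 — never all 10.
So no plan with fewer than 11 crossings exists, and this one achieves 11:
1. animal 5 and handler 5 cross → the warehouse floor.
2. handler 5 crosses ← the loading dock.
3. animal 1, animal 2, and animal 4 cross → the warehouse floor.
4. animal 5 crosses ← the loading dock.
5. handler 1, handler 2, and handler 4 cross → the warehouse floor.
6. animal 2 and handler 2 cross ← the loading dock.
7. handler 2, handler 3, and handler 5 cross → the warehouse floor.
8. animal 1 crosses ← the loading dock.
9. animal 2 and animal 5 cross → the warehouse floor.
10. animal 5 crosses ← the loading dock.
11. animal 1, animal 3, and animal 5 cross → the warehouse floor.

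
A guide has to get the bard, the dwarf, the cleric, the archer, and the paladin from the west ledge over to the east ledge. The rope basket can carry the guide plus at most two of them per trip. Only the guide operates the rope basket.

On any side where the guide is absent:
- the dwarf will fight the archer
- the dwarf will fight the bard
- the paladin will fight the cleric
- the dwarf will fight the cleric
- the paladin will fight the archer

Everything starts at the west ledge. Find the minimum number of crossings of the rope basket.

Counting alone: the guide can take at most 2 across per trip to the east ledge, so moving all 5 needs at least 3 loaded trips out, with a return between consecutive ones — at least 5 crossings.
The safety rule pushes this higher. Following every safe sequence of crossings, the most of the 5 that can be at the east ledge as the rope basket arrives there on crossing 5 is 4 — never all 5.
So no plan with fewer than 7 crossings exists, and this one achieves 7:
1. Guide goes to the east ledge with the dwarf and the paladin.  [the west ledge: the archer, the bard, the cleric | the east ledge: the dwarf, the paladin]
2. Guide goes back to the west ledge alone.  [the west ledge: the archer, the bard, the cleric | the east ledge: the dwarf, the paladin]
3. Guide goes to the east ledge with the bard.  [the west ledge: the archer, the cleric | the east ledge: the bard, the dwarf, the paladin]
4. Guide goes back to the west ledge with the dwarf.  [the west ledge: the archer, the cleric, the dwarf | the east ledge: the bard, the paladin]
5. Guide goes to the east ledge with the archer and the cleric.  [the west ledge: the dwarf | the east ledge: the archer, the bard, the cleric, the paladin]
6. Guide goes back to the west ledge with the paladin.  [the west ledge: the dwarf, the paladin | the east ledge: the archer, the bard, the cleric]
7. Guide goes to the east ledge with the dwarf and the paladin.  [the west ledge: — | the east ledge: the archer, the bard, the cleric, the dwarf, the paladin]

7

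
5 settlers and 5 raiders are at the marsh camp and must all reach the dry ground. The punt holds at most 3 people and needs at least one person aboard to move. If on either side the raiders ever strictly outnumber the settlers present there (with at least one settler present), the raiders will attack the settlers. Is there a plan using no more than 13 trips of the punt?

Yes — this plan uses 11 crossings (≤ 13):
1. 2 raiders → the dry ground.  (the marsh camp: 5S 3R; the dry ground: 0S 2R)
2. 1 raider ← the marsh camp.  (the marsh camp: 5S 4R; the dry ground: 0S 1R)
3. 3 raiders → the dry ground.  (the marsh camp: 5S 1R; the dry ground: 0S 4R)
4. 1 raider ← the marsh camp.  (the marsh camp: 5S 2R; the dry ground: 0S 3R)
5. 3 settlers → the dry ground.  (the marsh camp: 2S 2R; the dry ground: 3S 3R)
6. 1 settler and 1 raider ← the marsh camp.  (the marsh camp: 3S 3R; the dry ground: 2S 2R)
7. 3 settlers → the dry ground.  (the marsh camp: 0S 3R; the dry ground: 5S 2R)
8. 1 raider ← the marsh camp.  (the marsh camp: 0S 4R; the dry ground: 5S 1R)
9. 2 raiders → the dry ground.  (the marsh camp: 0S 2R; the dry ground: 5S 3R)
10. 1 raider ← the marsh camp.  (the marsh camp: 0S 3R; the dry ground: 5S 2R)
11. 3 raiders → the dry ground.  (the marsh camp: 0S 0R; the dry ground: 5S 5R)

Yes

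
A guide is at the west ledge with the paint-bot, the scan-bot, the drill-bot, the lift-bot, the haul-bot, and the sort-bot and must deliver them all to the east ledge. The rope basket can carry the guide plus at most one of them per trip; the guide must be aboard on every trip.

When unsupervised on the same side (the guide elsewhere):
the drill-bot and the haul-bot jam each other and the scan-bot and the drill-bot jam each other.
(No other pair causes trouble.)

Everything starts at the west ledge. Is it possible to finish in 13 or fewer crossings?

Yes

Yes — this plan uses 13 crossings (≤ 13):
1. Guide goes to the east ledge with the drill-bot.
2. Guide goes back to the west ledge alone.
3. Guide goes to the east ledge with the paint-bot.
4. Guide goes back to the west ledge alone.
5. Guide goes to the east ledge with the scan-bot.
6. Guide goes back to the west ledge with the drill-bot.
7. Guide goes to the east ledge with the haul-bot.
8. Guide goes back to the west ledge alone.
9. Guide goes to the east ledge with the lift-bot.
10. Guide goes back to the west ledge alone.
11. Guide goes to the east ledge with the sort-bot.
12. Guide goes back to the west ledge alone.
13. Guide goes to the east ledge with the drill-bot.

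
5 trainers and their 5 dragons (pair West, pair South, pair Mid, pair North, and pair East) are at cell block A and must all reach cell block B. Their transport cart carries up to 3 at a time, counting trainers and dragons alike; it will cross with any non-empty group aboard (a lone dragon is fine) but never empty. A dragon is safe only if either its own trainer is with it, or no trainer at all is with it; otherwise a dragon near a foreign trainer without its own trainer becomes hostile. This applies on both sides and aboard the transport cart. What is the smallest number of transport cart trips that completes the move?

Counting alone: each trip to cell block B takes at most 3 across and each return brings at least 1 back, so after t trips out (and t−1 returns) at most 3t − (t−1) of the 10 are across; that first reaches 10 at t = 5, so at least 9 crossings are needed.
The safety rule pushes this higher. Following every safe sequence of crossings, the most of the 10 that can be at cell block B as the transport cart arrives there on crossing 9 is 9 — never all 10.
So no plan with fewer than 11 crossings exists, and this one achieves 11:
1. dragon West and trainer West cross → cell block B.
2. trainer West crosses ← cell block A.
3. dragon Mid, dragon North, and dragon South cross → cell block B.
4. dragon West crosses ← cell block A.
5. trainer Mid, trainer North, and trainer South cross → cell block B.
6. dragon South and trainer South cross ← cell block A.
7. trainer East, trainer South, and trainer West cross → cell block B.
8. dragon Mid crosses ← cell block A.
9. dragon South and dragon West cross → cell block B.
10. dragon West crosses ← cell block A.
11. dragon East, dragon Mid, and dragon West cross → cell block B.

11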